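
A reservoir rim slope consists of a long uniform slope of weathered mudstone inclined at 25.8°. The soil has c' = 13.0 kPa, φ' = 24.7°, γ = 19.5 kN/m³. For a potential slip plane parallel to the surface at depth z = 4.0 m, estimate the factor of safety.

For an infinite slope with a slip plane parallel to the surface (no pore pressure): FS = [c' + γz cos²β tanφ'] / [γz sinβ cosβ].
γz = 19.5·4.0 = 78.00 kN/m²
Numerator = 13.0 + 78.00·cos²25.8°·tan24.7° = 13.0 + 78.00·0.8106·0.4599 = 42.080 kPa
Denominator = 78.00·sin25.8°·cos25.8° = 78.00·0.4352·0.9003 = 30.564 kPa
FS = 42.080 / 30.564 = 1.377

FS = 1.38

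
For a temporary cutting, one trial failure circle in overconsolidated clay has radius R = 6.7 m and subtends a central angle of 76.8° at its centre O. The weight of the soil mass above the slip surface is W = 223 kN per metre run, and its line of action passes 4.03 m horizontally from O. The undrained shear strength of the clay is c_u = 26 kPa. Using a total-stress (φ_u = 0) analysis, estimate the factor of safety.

Taking moments about the centre O, the resisting moment is provided by the undrained shear strength acting along the arc:
Arc length L_a = R·θ = 6.7·(76.8°·π/180) = 6.7·1.3404 = 8.98 m
M_R = c_u·L_a·R = 26·8.98·6.7 = 1564.4 kN·m/m
M_D = W·d = 223·4.03 = 898.7 kN·m/m
FS = M_R / M_D = 1564.4 / 898.7 = 1.741

FS = 1.74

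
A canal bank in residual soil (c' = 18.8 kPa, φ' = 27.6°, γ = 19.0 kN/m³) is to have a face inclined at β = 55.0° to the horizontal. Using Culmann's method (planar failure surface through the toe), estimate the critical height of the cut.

H_c = 25.61 m

Culmann's analysis gives the critical failure plane at α_cr = (β + φ')/2 = (55.0 + 27.6)/2 = 41.3°, and the critical height
H_c = (4c'/γ) · sinβ cosφ' / [1 − cos(β − φ')]
    = (4·18.8/19.0) · sin55.0°·cos27.6° / [1 − cos(27.4°)]
    = 3.958 · 0.8192·0.8862 / [1 − 0.8878]
    = 3.958 · 0.7259 / 0.1122
    = 25.61 m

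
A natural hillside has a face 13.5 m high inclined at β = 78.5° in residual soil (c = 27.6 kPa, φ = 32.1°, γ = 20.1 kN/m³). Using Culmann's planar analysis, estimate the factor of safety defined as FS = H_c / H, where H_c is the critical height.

H_c = (4c/γ) · sinβ cosφ / [1 − cos(β − φ)]
    = (4·27.6/20.1) · sin78.5°·cos32.1° / [1 − cos46.4°]
    = 5.493 · 0.8301 / 0.3104 = 14.69 m
FS = H_c / H = 14.69 / 13.5 = 1.088

FS = 1.09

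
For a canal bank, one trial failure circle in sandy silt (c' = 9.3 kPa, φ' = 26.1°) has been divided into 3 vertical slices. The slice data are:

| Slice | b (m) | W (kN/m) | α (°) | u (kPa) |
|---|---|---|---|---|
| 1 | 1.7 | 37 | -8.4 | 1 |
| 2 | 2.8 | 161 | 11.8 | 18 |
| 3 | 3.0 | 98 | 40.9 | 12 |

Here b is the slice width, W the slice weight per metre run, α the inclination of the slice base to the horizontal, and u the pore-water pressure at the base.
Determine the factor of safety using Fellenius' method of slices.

Ordinary method of slices: FS = Σ[c'·Δl_i + (W_i cosα_i − u_i·Δl_i)·tanφ'] / Σ W_i sinα_i, with Δl_i = b_i / cosα_i.
Slice 1: Δl = 1.7/cos(-8.4°) = 1.718 m; N'_1 = 37·cos(-8.4°) − 1·1.718 = 34.9; c'Δl = 15.98; W sinα = -5.4
Slice 2: Δl = 2.8/cos11.8° = 2.860 m; N'_2 = 161·cos11.8° − 18·2.860 = 106.1; c'Δl = 26.60; W sinα = 32.9
Slice 3: Δl = 3.0/cos40.9° = 3.969 m; N'_3 = 98·cos40.9° − 12·3.969 = 26.4; c'Δl = 36.91; W sinα = 64.2
Σc'Δl = 79.5 kN/m; ΣN' = 167.4 kN/m; ΣW sinα = 91.7 kN/m
Resisting = 79.5 + 167.4·tan26.1° = 79.5 + 82.0 = 161.5 kN/m
FS = 161.5 / 91.7 = 1.762

FS = 1.76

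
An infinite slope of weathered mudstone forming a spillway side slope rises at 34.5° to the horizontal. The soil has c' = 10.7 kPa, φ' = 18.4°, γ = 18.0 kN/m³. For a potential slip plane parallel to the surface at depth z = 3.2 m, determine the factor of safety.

For an infinite slope with a slip plane parallel to the surface (no pore pressure): FS = [c' + γz cos²β tanφ'] / [γz sinβ cosβ].
γz = 18.0·3.2 = 57.60 kN/m²
Numerator = 10.7 + 57.60·cos²34.5°·tan18.4° = 10.7 + 57.60·0.6792·0.3327 = 23.714 kPa
Denominator = 57.60·sin34.5°·cos34.5° = 57.60·0.5664·0.8241 = 26.887 kPa
FS = 23.714 / 26.887 = 0.882

FS = 0.88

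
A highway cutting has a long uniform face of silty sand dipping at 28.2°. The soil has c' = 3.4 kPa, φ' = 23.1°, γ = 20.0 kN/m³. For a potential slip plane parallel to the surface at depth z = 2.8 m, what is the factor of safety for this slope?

For an infinite slope with a slip plane parallel to the surface (no pore pressure): FS = [c' + γz cos²β tanφ'] / [γz sinβ cosβ].
γz = 20.0·2.8 = 56.00 kN/m²
Numerator = 3.4 + 56.00·cos²28.2°·tan23.1° = 3.4 + 56.00·0.7767·0.4265 = 21.952 kPa
Denominator = 56.00·sin28.2°·cos28.2° = 56.00·0.4726·0.8813 = 23.322 kPa
FS = 21.952 / 23.322 = 0.941

FS = 0.94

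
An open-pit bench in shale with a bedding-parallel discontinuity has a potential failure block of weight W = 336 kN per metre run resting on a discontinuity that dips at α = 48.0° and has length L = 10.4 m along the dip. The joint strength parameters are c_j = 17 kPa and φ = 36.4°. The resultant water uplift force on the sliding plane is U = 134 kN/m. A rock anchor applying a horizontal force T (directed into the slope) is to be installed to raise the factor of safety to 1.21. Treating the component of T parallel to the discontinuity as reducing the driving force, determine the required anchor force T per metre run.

Resolving forces along and normal to the sliding plane, with the horizontal anchor force T adding T·sinα to the effective normal force and T·cosα acting up the plane against the driving force:
FS = [c_jL + (W cosα − U + T sinα) tanφ] / [W sinα − T cosα]
Without the anchor: N' = 90.8 kN/m, driving T_d = 249.7 kN/m, resisting R = 17·10.4 + 90.8·tan36.4° = 243.8 kN/m, FS = 0.98.
Setting FS = 1.21 and solving for T:
1.21·(249.7 − T cos48.0°) = 243.8 + T sin48.0°·tan36.4°
T·(sin48.0°·tan36.4° + 1.21·cos48.0°) = 1.21·249.7 − 243.8
T·(0.7431·0.7373 + 1.21·0.6691) = 302.1 − 243.8 = 58.4
T·1.3575 = 58.4
T = 43.0 kN/m

T = 43 kN/m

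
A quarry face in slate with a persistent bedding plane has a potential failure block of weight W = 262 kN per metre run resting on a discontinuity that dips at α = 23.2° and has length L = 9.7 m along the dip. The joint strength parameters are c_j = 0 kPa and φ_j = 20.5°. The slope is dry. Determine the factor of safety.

FS = 0.87

Resolving the block weight along and normal to the plane and applying the Mohr–Coulomb strength on the joint:
N' = W cosα = 262·cos23.2° = 240.8 kN/m
Driving force T = W sinα = 262·sin23.2° = 103.2 kN/m
Resisting force R = c_j·L + N'·tanφ_j = 0·9.7 + 240.8·tan20.5° = 0.0 + 90.0 = 90.0 kN/m
FS = R / T = 90.0 / 103.2 = 0.872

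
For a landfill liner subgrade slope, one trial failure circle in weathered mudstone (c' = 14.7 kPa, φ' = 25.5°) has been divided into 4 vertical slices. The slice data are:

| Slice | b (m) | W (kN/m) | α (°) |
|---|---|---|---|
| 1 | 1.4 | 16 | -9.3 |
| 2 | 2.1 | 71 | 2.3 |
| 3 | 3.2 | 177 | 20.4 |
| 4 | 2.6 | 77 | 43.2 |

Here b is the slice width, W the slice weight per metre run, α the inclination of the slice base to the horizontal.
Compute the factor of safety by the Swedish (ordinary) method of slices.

FS = 2.63

Ordinary method of slices: FS = Σ[c'·Δl_i + (W_i cosα_i)·tanφ'] / Σ W_i sinα_i, with Δl_i = b_i / cosα_i.
Slice 1: Δl = 1.4/cos(-9.3°) = 1.419 m; N'_1 = 16·cos(-9.3°) = 15.8; c'Δl = 20.85; W sinα = -2.6
Slice 2: Δl = 2.1/cos2.3° = 2.102 m; N'_2 = 71·cos2.3° = 70.9; c'Δl = 30.89; W sinα = 2.8
Slice 3: Δl = 3.2/cos20.4° = 3.414 m; N'_3 = 177·cos20.4° = 165.9; c'Δl = 50.19; W sinα = 61.7
Slice 4: Δl = 2.6/cos43.2° = 3.567 m; N'_4 = 77·cos43.2° = 56.1; c'Δl = 52.43; W sinα = 52.7
Σc'Δl = 154.4 kN/m; ΣN' = 308.8 kN/m; ΣW sinα = 114.7 kN/m
Resisting = 154.4 + 308.8·tan25.5° = 154.4 + 147.3 = 301.6 kN/m
FS = 301.6 / 114.7 = 2.630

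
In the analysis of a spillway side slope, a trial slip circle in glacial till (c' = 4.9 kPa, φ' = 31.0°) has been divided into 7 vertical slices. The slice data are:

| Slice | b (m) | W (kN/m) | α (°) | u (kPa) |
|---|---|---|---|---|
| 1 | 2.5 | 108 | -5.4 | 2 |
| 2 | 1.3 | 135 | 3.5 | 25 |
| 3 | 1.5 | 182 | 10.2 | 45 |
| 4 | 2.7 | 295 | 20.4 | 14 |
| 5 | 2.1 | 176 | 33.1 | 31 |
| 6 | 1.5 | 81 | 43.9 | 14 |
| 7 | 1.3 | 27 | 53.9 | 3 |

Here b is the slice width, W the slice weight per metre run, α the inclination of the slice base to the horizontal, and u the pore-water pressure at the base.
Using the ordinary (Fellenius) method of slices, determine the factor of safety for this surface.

FS = 1.53

Ordinary method of slices: FS = Σ[c'·Δl_i + (W_i cosα_i − u_i·Δl_i)·tanφ'] / Σ W_i sinα_i, with Δl_i = b_i / cosα_i.
Slice 1: Δl = 2.5/cos(-5.4°) = 2.511 m; N'_1 = 108·cos(-5.4°) − 2·2.511 = 102.5; c'Δl = 12.30; W sinα = -10.2
Slice 2: Δl = 1.3/cos3.5° = 1.302 m; N'_2 = 135·cos3.5° − 25·1.302 = 102.2; c'Δl = 6.38; W sinα = 8.2
Slice 3: Δl = 1.5/cos10.2° = 1.524 m; N'_3 = 182·cos10.2° − 45·1.524 = 110.5; c'Δl = 7.47; W sinα = 32.2
Slice 4: Δl = 2.7/cos20.4° = 2.881 m; N'_4 = 295·cos20.4° − 14·2.881 = 236.2; c'Δl = 14.12; W sinα = 102.8
Slice 5: Δl = 2.1/cos33.1° = 2.507 m; N'_5 = 176·cos33.1° − 31·2.507 = 69.7; c'Δl = 12.28; W sinα = 96.1
Slice 6: Δl = 1.5/cos43.9° = 2.082 m; N'_6 = 81·cos43.9° − 14·2.082 = 29.2; c'Δl = 10.20; W sinα = 56.2
Slice 7: Δl = 1.3/cos53.9° = 2.206 m; N'_7 = 27·cos53.9° − 3·2.206 = 9.3; c'Δl = 10.81; W sinα = 21.8
Σc'Δl = 73.6 kN/m; ΣN' = 659.6 kN/m; ΣW sinα = 307.2 kN/m
Resisting = 73.6 + 659.6·tan31.0° = 73.6 + 396.3 = 469.9 kN/m
FS = 469.9 / 307.2 = 1.530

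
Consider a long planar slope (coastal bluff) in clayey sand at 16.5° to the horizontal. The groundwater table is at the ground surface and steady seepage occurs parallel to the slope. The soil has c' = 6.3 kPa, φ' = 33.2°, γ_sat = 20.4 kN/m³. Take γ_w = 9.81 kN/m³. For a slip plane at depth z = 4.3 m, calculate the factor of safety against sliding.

FS = 1.41

With seepage parallel to the slope and the water table at the surface, the effective normal stress on the slip plane uses the buoyant unit weight γ' = γ_sat − γ_w while the driving shear stress uses γ_sat:
FS = [c' + γ' z cos²β tanφ'] / [γ_sat z sinβ cosβ]
γ' = 20.4 − 9.81 = 10.59 kN/m³
Numerator = 6.3 + 10.59·4.3·cos²16.5°·tan33.2° = 6.3 + 10.59·4.3·0.9193·0.6544 = 33.695 kPa
Denominator = 20.4·4.3·sin16.5°·cos16.5° = 20.4·4.3·0.2840·0.9588 = 23.888 kPa
FS = 33.695 / 23.888 = 1.411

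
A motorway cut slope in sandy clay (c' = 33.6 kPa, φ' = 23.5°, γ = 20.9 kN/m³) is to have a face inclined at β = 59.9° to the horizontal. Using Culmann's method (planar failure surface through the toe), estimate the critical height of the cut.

H_c = 26.15 m

Culmann's analysis gives the critical failure plane at α_cr = (β + φ')/2 = (59.9 + 23.5)/2 = 41.7°, and the critical height
H_c = (4c'/γ) · sinβ cosφ' / [1 − cos(β − φ')]
    = (4·33.6/20.9) · sin59.9°·cos23.5° / [1 − cos(36.4°)]
    = 6.431 · 0.8652·0.9171 / [1 − 0.8049]
    = 6.431 · 0.7934 / 0.1951
    = 26.15 m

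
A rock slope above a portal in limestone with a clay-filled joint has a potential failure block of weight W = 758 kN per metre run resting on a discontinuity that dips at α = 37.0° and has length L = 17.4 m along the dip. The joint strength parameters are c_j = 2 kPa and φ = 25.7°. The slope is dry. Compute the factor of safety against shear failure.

Resolving the block weight along and normal to the plane and applying the Mohr–Coulomb strength on the joint:
N' = W cosα = 758·cos37.0° = 605.4 kN/m
Driving force T = W sinα = 758·sin37.0° = 456.2 kN/m
Resisting force R = c_j·L + N'·tanφ = 2·17.4 + 605.4·tan25.7° = 34.8 + 291.3 = 326.1 kN/m
FS = R / T = 326.1 / 456.2 = 0.715

FS = 0.71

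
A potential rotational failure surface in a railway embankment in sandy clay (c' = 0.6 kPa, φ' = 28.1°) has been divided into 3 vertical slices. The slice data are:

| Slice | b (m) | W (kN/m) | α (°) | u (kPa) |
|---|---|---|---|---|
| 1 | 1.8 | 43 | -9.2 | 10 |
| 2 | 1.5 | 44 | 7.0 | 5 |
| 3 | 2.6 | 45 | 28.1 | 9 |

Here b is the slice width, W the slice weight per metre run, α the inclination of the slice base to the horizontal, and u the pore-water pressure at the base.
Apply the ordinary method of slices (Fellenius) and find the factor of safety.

FS = 2.19

Ordinary method of slices: FS = Σ[c'·Δl_i + (W_i cosα_i − u_i·Δl_i)·tanφ'] / Σ W_i sinα_i, with Δl_i = b_i / cosα_i.
Slice 1: Δl = 1.8/cos(-9.2°) = 1.823 m; N'_1 = 43·cos(-9.2°) − 10·1.823 = 24.2; c'Δl = 1.09; W sinα = -6.9
Slice 2: Δl = 1.5/cos7.0° = 1.511 m; N'_2 = 44·cos7.0° − 5·1.511 = 36.1; c'Δl = 0.91; W sinα = 5.4
Slice 3: Δl = 2.6/cos28.1° = 2.947 m; N'_3 = 45·cos28.1° − 9·2.947 = 13.2; c'Δl = 1.77; W sinα = 21.2
Σc'Δl = 3.8 kN/m; ΣN' = 73.5 kN/m; ΣW sinα = 19.7 kN/m
Resisting = 3.8 + 73.5·tan28.1° = 3.8 + 39.2 = 43.0 kN/m
FS = 43.0 / 19.7 = 2.185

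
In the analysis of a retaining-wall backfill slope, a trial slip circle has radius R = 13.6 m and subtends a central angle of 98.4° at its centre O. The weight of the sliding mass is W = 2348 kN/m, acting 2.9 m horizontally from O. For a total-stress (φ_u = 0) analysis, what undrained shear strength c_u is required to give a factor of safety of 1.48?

FS = c_u·L_a·R / (W·d), so c_u = FS·W·d / (L_a·R).
Arc length L_a = R·θ = 13.6·(98.4°·π/180) = 13.6·1.7174 = 23.36 m
c_u = 1.48·2348·2.9 / (23.36·13.6) = 10077.6 / 317.65 = 31.73 kPa

c_u = 31.7 kPa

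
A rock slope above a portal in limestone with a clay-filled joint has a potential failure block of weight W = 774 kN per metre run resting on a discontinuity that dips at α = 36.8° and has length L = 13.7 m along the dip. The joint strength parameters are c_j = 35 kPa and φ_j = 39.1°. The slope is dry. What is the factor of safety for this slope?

Resolving the block weight along and normal to the plane and applying the Mohr–Coulomb strength on the joint:
N' = W cosα = 774·cos36.8° = 619.8 kN/m
Driving force T = W sinα = 774·sin36.8° = 463.6 kN/m
Resisting force R = c_j·L + N'·tanφ_j = 35·13.7 + 619.8·tan39.1° = 479.5 + 503.7 = 983.2 kN/m
FS = R / T = 983.2 / 463.6 = 2.121

FS = 2.12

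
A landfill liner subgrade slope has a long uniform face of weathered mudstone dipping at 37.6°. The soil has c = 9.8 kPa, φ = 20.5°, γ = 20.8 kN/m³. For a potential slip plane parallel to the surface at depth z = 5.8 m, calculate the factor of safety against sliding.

FS = 0.65

For an infinite slope with a slip plane parallel to the surface (no pore pressure): FS = [c + γz cos²β tanφ] / [γz sinβ cosβ].
γz = 20.8·5.8 = 120.64 kN/m²
Numerator = 9.8 + 120.64·cos²37.6°·tan20.5° = 9.8 + 120.64·0.6277·0.3739 = 38.114 kPa
Denominator = 120.64·sin37.6°·cos37.6° = 120.64·0.6101·0.7923 = 58.319 kPa
FS = 38.114 / 58.319 = 0.654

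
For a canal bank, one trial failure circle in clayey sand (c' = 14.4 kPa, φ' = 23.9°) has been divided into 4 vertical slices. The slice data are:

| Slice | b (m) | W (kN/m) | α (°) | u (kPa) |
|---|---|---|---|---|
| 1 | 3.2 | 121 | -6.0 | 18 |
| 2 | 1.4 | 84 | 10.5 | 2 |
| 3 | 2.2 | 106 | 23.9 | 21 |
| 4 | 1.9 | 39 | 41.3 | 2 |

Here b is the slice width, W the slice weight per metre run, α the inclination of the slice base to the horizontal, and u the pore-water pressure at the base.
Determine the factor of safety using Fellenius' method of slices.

FS = 3.25

Ordinary method of slices: FS = Σ[c'·Δl_i + (W_i cosα_i − u_i·Δl_i)·tanφ'] / Σ W_i sinα_i, with Δl_i = b_i / cosα_i.
Slice 1: Δl = 3.2/cos(-6.0°) = 3.218 m; N'_1 = 121·cos(-6.0°) − 18·3.218 = 62.4; c'Δl = 46.33; W sinα = -12.6
Slice 2: Δl = 1.4/cos10.5° = 1.424 m; N'_2 = 84·cos10.5° − 2·1.424 = 79.7; c'Δl = 20.50; W sinα = 15.3
Slice 3: Δl = 2.2/cos23.9° = 2.406 m; N'_3 = 106·cos23.9° − 21·2.406 = 46.4; c'Δl = 34.65; W sinα = 42.9
Slice 4: Δl = 1.9/cos41.3° = 2.529 m; N'_4 = 39·cos41.3° − 2·2.529 = 24.2; c'Δl = 36.42; W sinα = 25.7
Σc'Δl = 137.9 kN/m; ΣN' = 212.8 kN/m; ΣW sinα = 71.3 kN/m
Resisting = 137.9 + 212.8·tan23.9° = 137.9 + 94.3 = 232.2 kN/m
FS = 232.2 / 71.3 = 3.255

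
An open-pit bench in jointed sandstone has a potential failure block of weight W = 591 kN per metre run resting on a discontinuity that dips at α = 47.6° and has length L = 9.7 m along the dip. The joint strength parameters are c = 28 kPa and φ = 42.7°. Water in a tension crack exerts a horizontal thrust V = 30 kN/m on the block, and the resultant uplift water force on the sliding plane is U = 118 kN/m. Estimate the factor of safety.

FS = 1.12

Resolving the block weight along and normal to the plane and applying the Mohr–Coulomb strength on the joint:
N' = W cosα − U − V sinα = 591·cos47.6° − 118 − 30·sin47.6° = 258.4 kN/m
Driving force T = W sinα + V cosα = 591·sin47.6° + 30·cos47.6° = 456.7 kN/m
Resisting force R = c·L + N'·tanφ = 28·9.7 + 258.4·tan42.7° = 271.6 + 238.4 = 510.0 kN/m
FS = R / T = 510.0 / 456.7 = 1.117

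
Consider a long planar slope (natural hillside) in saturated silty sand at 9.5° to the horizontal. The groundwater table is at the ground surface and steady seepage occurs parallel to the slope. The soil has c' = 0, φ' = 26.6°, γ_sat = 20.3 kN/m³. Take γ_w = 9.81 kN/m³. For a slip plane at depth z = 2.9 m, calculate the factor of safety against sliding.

With seepage parallel to the slope and the water table at the surface, the effective normal stress on the slip plane uses the buoyant unit weight γ' = γ_sat − γ_w while the driving shear stress uses γ_sat:
FS = [c' + γ' z cos²β tanφ'] / [γ_sat z sinβ cosβ]
(For c' = 0 this reduces to FS = (γ'/γ_sat)·tanφ'/tanβ.)
γ' = 20.3 − 9.81 = 10.49 kN/m³
Numerator = 0.0 + 10.49·2.9·cos²9.5°·tan26.6° = 0.0 + 10.49·2.9·0.9728·0.5008 = 14.819 kPa
Denominator = 20.3·2.9·sin9.5°·cos9.5° = 20.3·2.9·0.1650·0.9863 = 9.583 kPa
FS = 14.819 / 9.583 = 1.546

FS = 1.55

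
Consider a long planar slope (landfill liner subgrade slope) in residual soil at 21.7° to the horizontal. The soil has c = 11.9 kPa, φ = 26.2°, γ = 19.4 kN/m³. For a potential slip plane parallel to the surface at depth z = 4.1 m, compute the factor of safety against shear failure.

For an infinite slope with a slip plane parallel to the surface (no pore pressure): FS = [c + γz cos²β tanφ] / [γz sinβ cosβ].
γz = 19.4·4.1 = 79.54 kN/m²
Numerator = 11.9 + 79.54·cos²21.7°·tan26.2° = 11.9 + 79.54·0.8633·0.4921 = 45.688 kPa
Denominator = 79.54·sin21.7°·cos21.7° = 79.54·0.3697·0.9291 = 27.325 kPa
FS = 45.688 / 27.325 = 1.672

FS = 1.67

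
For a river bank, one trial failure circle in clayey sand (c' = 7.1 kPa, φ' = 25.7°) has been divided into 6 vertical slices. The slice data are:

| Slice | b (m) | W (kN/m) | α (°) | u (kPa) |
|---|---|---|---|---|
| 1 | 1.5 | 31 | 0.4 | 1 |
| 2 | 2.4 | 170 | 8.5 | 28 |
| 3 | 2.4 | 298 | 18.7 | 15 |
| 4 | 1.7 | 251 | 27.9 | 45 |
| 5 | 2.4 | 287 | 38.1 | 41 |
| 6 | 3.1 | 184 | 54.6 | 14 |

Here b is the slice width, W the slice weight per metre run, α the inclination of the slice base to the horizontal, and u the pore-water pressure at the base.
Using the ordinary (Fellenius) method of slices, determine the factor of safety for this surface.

FS = 0.76

Ordinary method of slices: FS = Σ[c'·Δl_i + (W_i cosα_i − u_i·Δl_i)·tanφ'] / Σ W_i sinα_i, with Δl_i = b_i / cosα_i.
Slice 1: Δl = 1.5/cos0.4° = 1.500 m; N'_1 = 31·cos0.4° − 1·1.500 = 29.5; c'Δl = 10.65; W sinα = 0.2
Slice 2: Δl = 2.4/cos8.5° = 2.427 m; N'_2 = 170·cos8.5° − 28·2.427 = 100.2; c'Δl = 17.23; W sinα = 25.1
Slice 3: Δl = 2.4/cos18.7° = 2.534 m; N'_3 = 298·cos18.7° − 15·2.534 = 244.3; c'Δl = 17.99; W sinα = 95.5
Slice 4: Δl = 1.7/cos27.9° = 1.924 m; N'_4 = 251·cos27.9° − 45·1.924 = 135.3; c'Δl = 13.66; W sinα = 117.5
Slice 5: Δl = 2.4/cos38.1° = 3.050 m; N'_5 = 287·cos38.1° − 41·3.050 = 100.8; c'Δl = 21.65; W sinα = 177.1
Slice 6: Δl = 3.1/cos54.6° = 5.351 m; N'_6 = 184·cos54.6° − 14·5.351 = 31.7; c'Δl = 38.00; W sinα = 150.0
Σc'Δl = 119.2 kN/m; ΣN' = 641.7 kN/m; ΣW sinα = 565.4 kN/m
Resisting = 119.2 + 641.7·tan25.7° = 119.2 + 308.8 = 428.0 kN/m
FS = 428.0 / 565.4 = 0.757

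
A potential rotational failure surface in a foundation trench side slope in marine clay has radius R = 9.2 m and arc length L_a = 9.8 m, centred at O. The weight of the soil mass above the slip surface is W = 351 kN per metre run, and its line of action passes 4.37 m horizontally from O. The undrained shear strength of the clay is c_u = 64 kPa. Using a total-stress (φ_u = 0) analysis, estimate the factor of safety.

FS = 3.76

Taking moments about the centre O, the resisting moment is provided by the undrained shear strength acting along the arc:
M_R = c_u·L_a·R = 64·9.80·9.2 = 5770.2 kN·m/m
M_D = W·d = 351·4.37 = 1533.9 kN·m/m
FS = M_R / M_D = 5770.2 / 1533.9 = 3.762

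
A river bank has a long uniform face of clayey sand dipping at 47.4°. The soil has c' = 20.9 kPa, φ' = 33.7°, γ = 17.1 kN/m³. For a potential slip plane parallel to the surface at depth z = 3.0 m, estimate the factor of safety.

FS = 1.43

For an infinite slope with a slip plane parallel to the surface (no pore pressure): FS = [c' + γz cos²β tanφ'] / [γz sinβ cosβ].
γz = 17.1·3.0 = 51.30 kN/m²
Numerator = 20.9 + 51.30·cos²47.4°·tan33.7° = 20.9 + 51.30·0.4582·0.6669 = 36.575 kPa
Denominator = 51.30·sin47.4°·cos47.4° = 51.30·0.7361·0.6769 = 25.560 kPa
FS = 36.575 / 25.560 = 1.431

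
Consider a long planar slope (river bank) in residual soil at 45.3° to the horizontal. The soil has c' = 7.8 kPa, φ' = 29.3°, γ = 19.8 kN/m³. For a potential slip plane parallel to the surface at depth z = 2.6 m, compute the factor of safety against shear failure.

For an infinite slope with a slip plane parallel to the surface (no pore pressure): FS = [c' + γz cos²β tanφ'] / [γz sinβ cosβ].
γz = 19.8·2.6 = 51.48 kN/m²
Numerator = 7.8 + 51.48·cos²45.3°·tan29.3° = 7.8 + 51.48·0.4948·0.5612 = 22.093 kPa
Denominator = 51.48·sin45.3°·cos45.3° = 51.48·0.7108·0.7034 = 25.739 kPa
FS = 22.093 / 25.739 = 0.858

FS = 0.86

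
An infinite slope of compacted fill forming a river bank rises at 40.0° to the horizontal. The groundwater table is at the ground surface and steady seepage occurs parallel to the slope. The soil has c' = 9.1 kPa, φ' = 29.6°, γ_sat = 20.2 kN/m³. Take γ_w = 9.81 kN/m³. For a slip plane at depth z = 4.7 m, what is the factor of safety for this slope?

With seepage parallel to the slope and the water table at the surface, the effective normal stress on the slip plane uses the buoyant unit weight γ' = γ_sat − γ_w while the driving shear stress uses γ_sat:
FS = [c' + γ' z cos²β tanφ'] / [γ_sat z sinβ cosβ]
γ' = 20.2 − 9.81 = 10.39 kN/m³
Numerator = 9.1 + 10.39·4.7·cos²40.0°·tan29.6° = 9.1 + 10.39·4.7·0.5868·0.5681 = 25.379 kPa
Denominator = 20.2·4.7·sin40.0°·cos40.0° = 20.2·4.7·0.6428·0.7660 = 46.749 kPa
FS = 25.379 / 46.749 = 0.543

FS = 0.54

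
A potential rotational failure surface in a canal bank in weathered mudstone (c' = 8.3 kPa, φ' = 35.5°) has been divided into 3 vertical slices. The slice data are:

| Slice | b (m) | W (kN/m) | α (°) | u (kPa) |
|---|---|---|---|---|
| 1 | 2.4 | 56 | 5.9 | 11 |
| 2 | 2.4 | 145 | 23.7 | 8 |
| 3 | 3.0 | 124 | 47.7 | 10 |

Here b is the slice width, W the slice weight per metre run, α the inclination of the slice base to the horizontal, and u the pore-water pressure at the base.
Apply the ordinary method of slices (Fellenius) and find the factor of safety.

FS = 1.33

Ordinary method of slices: FS = Σ[c'·Δl_i + (W_i cosα_i − u_i·Δl_i)·tanφ'] / Σ W_i sinα_i, with Δl_i = b_i / cosα_i.
Slice 1: Δl = 2.4/cos5.9° = 2.413 m; N'_1 = 56·cos5.9° − 11·2.413 = 29.2; c'Δl = 20.03; W sinα = 5.8
Slice 2: Δl = 2.4/cos23.7° = 2.621 m; N'_2 = 145·cos23.7° − 8·2.621 = 111.8; c'Δl = 21.75; W sinα = 58.3
Slice 3: Δl = 3.0/cos47.7° = 4.458 m; N'_3 = 124·cos47.7° − 10·4.458 = 38.9; c'Δl = 37.00; W sinα = 91.7
Σc'Δl = 78.8 kN/m; ΣN' = 179.8 kN/m; ΣW sinα = 155.8 kN/m
Resisting = 78.8 + 179.8·tan35.5° = 78.8 + 128.3 = 207.1 kN/m
FS = 207.1 / 155.8 = 1.329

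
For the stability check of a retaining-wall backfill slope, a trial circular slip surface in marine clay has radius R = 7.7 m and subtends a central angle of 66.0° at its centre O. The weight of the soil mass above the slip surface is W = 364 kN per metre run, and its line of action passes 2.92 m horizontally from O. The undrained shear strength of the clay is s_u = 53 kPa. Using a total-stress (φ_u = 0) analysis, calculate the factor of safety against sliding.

Taking moments about the centre O, the resisting moment is provided by the undrained shear strength acting along the arc:
Arc length L_a = R·θ = 7.7·(66.0°·π/180) = 7.7·1.1519 = 8.87 m
M_R = s_u·L_a·R = 53·8.87·7.7 = 3619.8 kN·m/m
M_D = W·d = 364·2.92 = 1062.9 kN·m/m
FS = M_R / M_D = 3619.8 / 1062.9 = 3.406

FS = 3.41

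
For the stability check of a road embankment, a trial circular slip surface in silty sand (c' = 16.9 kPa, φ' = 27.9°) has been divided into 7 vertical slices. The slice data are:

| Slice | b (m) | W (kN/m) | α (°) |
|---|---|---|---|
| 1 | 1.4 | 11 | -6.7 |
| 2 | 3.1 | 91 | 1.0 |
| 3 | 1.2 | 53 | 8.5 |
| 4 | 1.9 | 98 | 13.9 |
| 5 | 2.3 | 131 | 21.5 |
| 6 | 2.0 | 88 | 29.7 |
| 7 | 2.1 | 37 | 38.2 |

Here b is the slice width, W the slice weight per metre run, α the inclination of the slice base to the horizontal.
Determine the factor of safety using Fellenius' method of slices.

Ordinary method of slices: FS = Σ[c'·Δl_i + (W_i cosα_i)·tanφ'] / Σ W_i sinα_i, with Δl_i = b_i / cosα_i.
Slice 1: Δl = 1.4/cos(-6.7°) = 1.410 m; N'_1 = 11·cos(-6.7°) = 10.9; c'Δl = 23.82; W sinα = -1.3
Slice 2: Δl = 3.1/cos1.0° = 3.100 m; N'_2 = 91·cos1.0° = 91.0; c'Δl = 52.40; W sinα = 1.6
Slice 3: Δl = 1.2/cos8.5° = 1.213 m; N'_3 = 53·cos8.5° = 52.4; c'Δl = 20.51; W sinα = 7.8
Slice 4: Δl = 1.9/cos13.9° = 1.957 m; N'_4 = 98·cos13.9° = 95.1; c'Δl = 33.08; W sinα = 23.5
Slice 5: Δl = 2.3/cos21.5° = 2.472 m; N'_5 = 131·cos21.5° = 121.9; c'Δl = 41.78; W sinα = 48.0
Slice 6: Δl = 2.0/cos29.7° = 2.302 m; N'_6 = 88·cos29.7° = 76.4; c'Δl = 38.91; W sinα = 43.6
Slice 7: Δl = 2.1/cos38.2° = 2.672 m; N'_7 = 37·cos38.2° = 29.1; c'Δl = 45.16; W sinα = 22.9
Σc'Δl = 255.7 kN/m; ΣN' = 476.9 kN/m; ΣW sinα = 146.2 kN/m
Resisting = 255.7 + 476.9·tan27.9° = 255.7 + 252.5 = 508.1 kN/m
FS = 508.1 / 146.2 = 3.476

FS = 3.48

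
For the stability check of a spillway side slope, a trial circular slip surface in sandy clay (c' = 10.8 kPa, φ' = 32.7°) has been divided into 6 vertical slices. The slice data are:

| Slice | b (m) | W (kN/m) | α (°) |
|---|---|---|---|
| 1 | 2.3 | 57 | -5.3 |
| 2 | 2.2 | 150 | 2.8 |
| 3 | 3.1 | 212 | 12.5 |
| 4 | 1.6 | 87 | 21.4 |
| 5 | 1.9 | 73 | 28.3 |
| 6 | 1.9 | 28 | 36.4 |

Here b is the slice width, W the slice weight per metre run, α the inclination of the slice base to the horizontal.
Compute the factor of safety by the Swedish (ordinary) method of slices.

Ordinary method of slices: FS = Σ[c'·Δl_i + (W_i cosα_i)·tanφ'] / Σ W_i sinα_i, with Δl_i = b_i / cosα_i.
Slice 1: Δl = 2.3/cos(-5.3°) = 2.310 m; N'_1 = 57·cos(-5.3°) = 56.8; c'Δl = 24.95; W sinα = -5.3
Slice 2: Δl = 2.2/cos2.8° = 2.203 m; N'_2 = 150·cos2.8° = 149.8; c'Δl = 23.79; W sinα = 7.3
Slice 3: Δl = 3.1/cos12.5° = 3.175 m; N'_3 = 212·cos12.5° = 207.0; c'Δl = 34.29; W sinα = 45.9
Slice 4: Δl = 1.6/cos21.4° = 1.718 m; N'_4 = 87·cos21.4° = 81.0; c'Δl = 18.56; W sinα = 31.7
Slice 5: Δl = 1.9/cos28.3° = 2.158 m; N'_5 = 73·cos28.3° = 64.3; c'Δl = 23.31; W sinα = 34.6
Slice 6: Δl = 1.9/cos36.4° = 2.361 m; N'_6 = 28·cos36.4° = 22.5; c'Δl = 25.49; W sinα = 16.6
Σc'Δl = 150.4 kN/m; ΣN' = 581.4 kN/m; ΣW sinα = 130.9 kN/m
Resisting = 150.4 + 581.4·tan32.7° = 150.4 + 373.2 = 523.6 kN/m
FS = 523.6 / 130.9 = 4.000

FS = 4.00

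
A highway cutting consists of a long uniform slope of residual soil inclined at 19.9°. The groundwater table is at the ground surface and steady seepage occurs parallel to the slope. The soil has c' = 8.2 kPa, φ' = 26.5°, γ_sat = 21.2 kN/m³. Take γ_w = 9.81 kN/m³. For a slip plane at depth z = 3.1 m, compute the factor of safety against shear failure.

FS = 1.13

With seepage parallel to the slope and the water table at the surface, the effective normal stress on the slip plane uses the buoyant unit weight γ' = γ_sat − γ_w while the driving shear stress uses γ_sat:
FS = [c' + γ' z cos²β tanφ'] / [γ_sat z sinβ cosβ]
γ' = 21.2 − 9.81 = 11.39 kN/m³
Numerator = 8.2 + 11.39·3.1·cos²19.9°·tan26.5° = 8.2 + 11.39·3.1·0.8841·0.4986 = 23.765 kPa
Denominator = 21.2·3.1·sin19.9°·cos19.9° = 21.2·3.1·0.3404·0.9403 = 21.034 kPa
FS = 23.765 / 21.034 = 1.130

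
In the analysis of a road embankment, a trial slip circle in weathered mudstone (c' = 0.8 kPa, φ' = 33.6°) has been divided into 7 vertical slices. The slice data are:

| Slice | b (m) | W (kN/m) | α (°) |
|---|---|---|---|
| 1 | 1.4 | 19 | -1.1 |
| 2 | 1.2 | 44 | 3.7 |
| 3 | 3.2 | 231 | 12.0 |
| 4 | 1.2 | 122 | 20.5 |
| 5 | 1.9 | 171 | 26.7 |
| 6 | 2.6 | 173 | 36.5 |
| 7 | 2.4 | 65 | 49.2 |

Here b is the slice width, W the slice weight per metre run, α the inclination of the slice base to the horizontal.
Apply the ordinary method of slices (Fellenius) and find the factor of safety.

FS = 1.56

Ordinary method of slices: FS = Σ[c'·Δl_i + (W_i cosα_i)·tanφ'] / Σ W_i sinα_i, with Δl_i = b_i / cosα_i.
Slice 1: Δl = 1.4/cos(-1.1°) = 1.400 m; N'_1 = 19·cos(-1.1°) = 19.0; c'Δl = 1.12; W sinα = -0.4
Slice 2: Δl = 1.2/cos3.7° = 1.203 m; N'_2 = 44·cos3.7° = 43.9; c'Δl = 0.96; W sinα = 2.8
Slice 3: Δl = 3.2/cos12.0° = 3.271 m; N'_3 = 231·cos12.0° = 226.0; c'Δl = 2.62; W sinα = 48.0
Slice 4: Δl = 1.2/cos20.5° = 1.281 m; N'_4 = 122·cos20.5° = 114.3; c'Δl = 1.02; W sinα = 42.7
Slice 5: Δl = 1.9/cos26.7° = 2.127 m; N'_5 = 171·cos26.7° = 152.8; c'Δl = 1.70; W sinα = 76.8
Slice 6: Δl = 2.6/cos36.5° = 3.234 m; N'_6 = 173·cos36.5° = 139.1; c'Δl = 2.59; W sinα = 102.9
Slice 7: Δl = 2.4/cos49.2° = 3.673 m; N'_7 = 65·cos49.2° = 42.5; c'Δl = 2.94; W sinα = 49.2
Σc'Δl = 13.0 kN/m; ΣN' = 737.4 kN/m; ΣW sinα = 322.2 kN/m
Resisting = 13.0 + 737.4·tan33.6° = 13.0 + 490.0 = 502.9 kN/m
FS = 502.9 / 322.2 = 1.561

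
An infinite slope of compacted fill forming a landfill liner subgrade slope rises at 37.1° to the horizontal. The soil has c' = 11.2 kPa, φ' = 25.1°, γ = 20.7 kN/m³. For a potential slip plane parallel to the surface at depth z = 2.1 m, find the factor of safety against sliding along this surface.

For an infinite slope with a slip plane parallel to the surface (no pore pressure): FS = [c' + γz cos²β tanφ'] / [γz sinβ cosβ].
γz = 20.7·2.1 = 43.47 kN/m²
Numerator = 11.2 + 43.47·cos²37.1°·tan25.1° = 11.2 + 43.47·0.6361·0.4684 = 24.154 kPa
Denominator = 43.47·sin37.1°·cos37.1° = 43.47·0.6032·0.7976 = 20.914 kPa
FS = 24.154 / 20.914 = 1.155

FS = 1.15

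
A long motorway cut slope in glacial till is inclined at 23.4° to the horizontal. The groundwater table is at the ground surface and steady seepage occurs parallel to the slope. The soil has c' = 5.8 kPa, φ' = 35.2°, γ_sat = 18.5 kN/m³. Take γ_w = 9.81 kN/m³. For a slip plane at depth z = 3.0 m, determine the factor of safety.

With seepage parallel to the slope and the water table at the surface, the effective normal stress on the slip plane uses the buoyant unit weight γ' = γ_sat − γ_w while the driving shear stress uses γ_sat:
FS = [c' + γ' z cos²β tanφ'] / [γ_sat z sinβ cosβ]
γ' = 18.5 − 9.81 = 8.69 kN/m³
Numerator = 5.8 + 8.69·3.0·cos²23.4°·tan35.2° = 5.8 + 8.69·3.0·0.8423·0.7054 = 21.290 kPa
Denominator = 18.5·3.0·sin23.4°·cos23.4° = 18.5·3.0·0.3971·0.9178 = 20.229 kPa
FS = 21.290 / 20.229 = 1.052

FS = 1.05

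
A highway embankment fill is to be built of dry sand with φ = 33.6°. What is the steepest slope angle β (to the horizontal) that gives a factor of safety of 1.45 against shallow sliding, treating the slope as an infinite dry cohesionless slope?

For an infinite dry cohesionless slope FS = tanφ/tanβ, so tanβ = tanφ / FS.
tanβ = tan33.6° / 1.45 = 0.6644 / 1.45 = 0.4582
β = arctan(0.4582) = 24.62°

β = 24.6°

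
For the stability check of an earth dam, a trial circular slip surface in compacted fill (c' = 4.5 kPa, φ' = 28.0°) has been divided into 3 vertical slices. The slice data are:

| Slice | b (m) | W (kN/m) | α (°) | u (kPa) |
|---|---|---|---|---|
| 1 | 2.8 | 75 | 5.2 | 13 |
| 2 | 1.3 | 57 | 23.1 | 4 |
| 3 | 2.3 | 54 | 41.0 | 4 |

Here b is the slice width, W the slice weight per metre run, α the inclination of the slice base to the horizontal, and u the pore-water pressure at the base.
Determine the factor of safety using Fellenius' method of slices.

Ordinary method of slices: FS = Σ[c'·Δl_i + (W_i cosα_i − u_i·Δl_i)·tanφ'] / Σ W_i sinα_i, with Δl_i = b_i / cosα_i.
Slice 1: Δl = 2.8/cos5.2° = 2.812 m; N'_1 = 75·cos5.2° − 13·2.812 = 38.1; c'Δl = 12.65; W sinα = 6.8
Slice 2: Δl = 1.3/cos23.1° = 1.413 m; N'_2 = 57·cos23.1° − 4·1.413 = 46.8; c'Δl = 6.36; W sinα = 22.4
Slice 3: Δl = 2.3/cos41.0° = 3.048 m; N'_3 = 54·cos41.0° − 4·3.048 = 28.6; c'Δl = 13.71; W sinα = 35.4
Σc'Δl = 32.7 kN/m; ΣN' = 113.5 kN/m; ΣW sinα = 64.6 kN/m
Resisting = 32.7 + 113.5·tan28.0° = 32.7 + 60.3 = 93.1 kN/m
FS = 93.1 / 64.6 = 1.441

FS = 1.44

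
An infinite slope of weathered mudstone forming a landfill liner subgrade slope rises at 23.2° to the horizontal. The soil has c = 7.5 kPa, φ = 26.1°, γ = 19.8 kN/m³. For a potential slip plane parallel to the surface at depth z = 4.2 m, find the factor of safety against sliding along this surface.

FS = 1.39

For an infinite slope with a slip plane parallel to the surface (no pore pressure): FS = [c + γz cos²β tanφ] / [γz sinβ cosβ].
γz = 19.8·4.2 = 83.16 kN/m²
Numerator = 7.5 + 83.16·cos²23.2°·tan26.1° = 7.5 + 83.16·0.8448·0.4899 = 41.917 kPa
Denominator = 83.16·sin23.2°·cos23.2° = 83.16·0.3939·0.9191 = 30.111 kPa
FS = 41.917 / 30.111 = 1.392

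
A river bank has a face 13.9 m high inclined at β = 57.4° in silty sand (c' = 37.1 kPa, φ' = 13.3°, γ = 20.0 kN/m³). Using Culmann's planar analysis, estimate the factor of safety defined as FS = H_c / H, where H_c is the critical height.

FS = 1.55

H_c = (4c'/γ) · sinβ cosφ' / [1 − cos(β − φ')]
    = (4·37.1/20.0) · sin57.4°·cos13.3° / [1 − cos44.1°]
    = 7.420 · 0.8199 / 0.2819 = 21.58 m
FS = H_c / H = 21.58 / 13.9 = 1.553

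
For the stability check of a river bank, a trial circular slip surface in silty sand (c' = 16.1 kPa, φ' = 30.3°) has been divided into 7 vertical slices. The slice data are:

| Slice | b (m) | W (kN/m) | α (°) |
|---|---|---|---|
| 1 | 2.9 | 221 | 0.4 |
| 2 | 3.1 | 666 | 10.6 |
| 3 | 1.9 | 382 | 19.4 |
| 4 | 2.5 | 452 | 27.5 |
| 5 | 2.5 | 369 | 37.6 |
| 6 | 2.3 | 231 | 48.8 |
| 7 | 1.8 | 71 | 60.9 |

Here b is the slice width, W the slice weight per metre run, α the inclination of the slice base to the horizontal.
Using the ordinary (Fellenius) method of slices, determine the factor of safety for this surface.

FS = 1.71

Ordinary method of slices: FS = Σ[c'·Δl_i + (W_i cosα_i)·tanφ'] / Σ W_i sinα_i, with Δl_i = b_i / cosα_i.
Slice 1: Δl = 2.9/cos0.4° = 2.900 m; N'_1 = 221·cos0.4° = 221.0; c'Δl = 46.69; W sinα = 1.5
Slice 2: Δl = 3.1/cos10.6° = 3.154 m; N'_2 = 666·cos10.6° = 654.6; c'Δl = 50.78; W sinα = 122.5
Slice 3: Δl = 1.9/cos19.4° = 2.014 m; N'_3 = 382·cos19.4° = 360.3; c'Δl = 32.43; W sinα = 126.9
Slice 4: Δl = 2.5/cos27.5° = 2.818 m; N'_4 = 452·cos27.5° = 400.9; c'Δl = 45.38; W sinα = 208.7
Slice 5: Δl = 2.5/cos37.6° = 3.155 m; N'_5 = 369·cos37.6° = 292.4; c'Δl = 50.80; W sinα = 225.1
Slice 6: Δl = 2.3/cos48.8° = 3.492 m; N'_6 = 231·cos48.8° = 152.2; c'Δl = 56.22; W sinα = 173.8
Slice 7: Δl = 1.8/cos60.9° = 3.701 m; N'_7 = 71·cos60.9° = 34.5; c'Δl = 59.59; W sinα = 62.0
Σc'Δl = 341.9 kN/m; ΣN' = 2115.9 kN/m; ΣW sinα = 920.6 kN/m
Resisting = 341.9 + 2115.9·tan30.3° = 341.9 + 1236.4 = 1578.3 kN/m
FS = 1578.3 / 920.6 = 1.714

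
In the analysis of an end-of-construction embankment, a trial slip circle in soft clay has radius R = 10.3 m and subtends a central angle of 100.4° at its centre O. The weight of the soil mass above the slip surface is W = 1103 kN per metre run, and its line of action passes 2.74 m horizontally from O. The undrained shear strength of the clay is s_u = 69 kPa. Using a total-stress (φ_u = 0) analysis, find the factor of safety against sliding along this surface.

Taking moments about the centre O, the resisting moment is provided by the undrained shear strength acting along the arc:
Arc length L_a = R·θ = 10.3·(100.4°·π/180) = 10.3·1.7523 = 18.05 m
M_R = s_u·L_a·R = 69·18.05·10.3 = 12827.3 kN·m/m
M_D = W·d = 1103·2.74 = 3022.2 kN·m/m
FS = M_R / M_D = 12827.3 / 3022.2 = 4.244

FS = 4.24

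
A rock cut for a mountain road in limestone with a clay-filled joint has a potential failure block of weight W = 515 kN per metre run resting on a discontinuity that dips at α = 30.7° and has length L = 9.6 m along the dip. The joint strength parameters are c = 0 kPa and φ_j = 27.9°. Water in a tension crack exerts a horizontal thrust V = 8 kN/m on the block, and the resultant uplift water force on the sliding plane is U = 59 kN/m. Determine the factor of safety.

Resolving the block weight along and normal to the plane and applying the Mohr–Coulomb strength on the joint:
N' = W cosα − U − V sinα = 515·cos30.7° − 59 − 8·sin30.7° = 379.7 kN/m
Driving force T = W sinα + V cosα = 515·sin30.7° + 8·cos30.7° = 269.8 kN/m
Resisting force R = c·L + N'·tanφ_j = 0·9.6 + 379.7·tan27.9° = 0.0 + 201.1 = 201.1 kN/m
FS = R / T = 201.1 / 269.8 = 0.745

FS = 0.75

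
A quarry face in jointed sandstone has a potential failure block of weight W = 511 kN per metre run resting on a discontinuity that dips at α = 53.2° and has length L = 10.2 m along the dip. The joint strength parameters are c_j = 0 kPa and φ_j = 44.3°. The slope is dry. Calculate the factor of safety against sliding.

FS = 0.73

Resolving the block weight along and normal to the plane and applying the Mohr–Coulomb strength on the joint:
N' = W cosα = 511·cos53.2° = 306.1 kN/m
Driving force T = W sinα = 511·sin53.2° = 409.2 kN/m
Resisting force R = c_j·L + N'·tanφ_j = 0·10.2 + 306.1·tan44.3° = 0.0 + 298.7 = 298.7 kN/m
FS = R / T = 298.7 / 409.2 = 0.730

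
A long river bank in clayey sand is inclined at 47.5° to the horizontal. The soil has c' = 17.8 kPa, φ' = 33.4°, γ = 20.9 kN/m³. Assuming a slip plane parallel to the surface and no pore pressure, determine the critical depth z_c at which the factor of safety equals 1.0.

Setting FS = 1.00 in FS = [c' + γz cos²β tanφ'] / [γz sinβ cosβ] and solving for z:
z = c' / [γ cosβ (FS·sinβ − cosβ·tanφ')]
  = 17.8 / [20.9·cos47.5°·(1.00·sin47.5° − cos47.5°·tan33.4°)]
  = 17.8 / [20.9·0.6756·(1.00·0.7373 − 0.6756·0.6594)]
  = 17.8 / 4.1203 = 4.320 m

z_c = 4.32 m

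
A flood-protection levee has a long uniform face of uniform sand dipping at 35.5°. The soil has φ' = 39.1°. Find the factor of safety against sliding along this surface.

FS = 1.14

For a dry cohesionless infinite slope the factor of safety is FS = tanφ' / tanβ.
FS = tan39.1° / tan35.5° = 0.8127 / 0.7133 = 1.139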